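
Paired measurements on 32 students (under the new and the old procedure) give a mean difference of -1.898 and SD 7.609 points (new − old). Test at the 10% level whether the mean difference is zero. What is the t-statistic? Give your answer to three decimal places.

H0: μ_d = 0; H1: μ_d ≠ 0 (paired t-test on the differences, two-sided).
t = d̄/(s_d/√n) = -1.898/(7.609/√32) = -1.411
df = n − 1 = 31
Two-sided p-value ≈ 0.1682
Since p ≈ 0.1682 > α = 0.1, fail to reject H0; the evidence is not statistically significant.

-1.411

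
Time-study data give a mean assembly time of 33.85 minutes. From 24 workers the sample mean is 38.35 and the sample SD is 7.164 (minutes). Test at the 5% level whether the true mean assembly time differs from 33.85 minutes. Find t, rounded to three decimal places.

3.077

H0: μ = 33.85; H1: μ ≠ 33.85 (one-sample t-test, two-sided).
t = (x̄ − μ₀)/(s/√n) = (38.35 − 33.85)/(7.164/√24) = 3.077
df = n − 1 = 23
Two-sided p-value ≈ 0.0053
Since p ≈ 0.0053 < α = 0.05, reject H0; the data support H1.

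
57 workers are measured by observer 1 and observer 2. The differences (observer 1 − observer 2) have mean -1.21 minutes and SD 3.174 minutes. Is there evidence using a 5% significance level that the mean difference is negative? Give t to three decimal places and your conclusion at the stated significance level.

t = -2.878; reject H0

H0: μ_d = 0; H1: μ_d < 0 (paired t-test on the differences, left-tailed).
t = d̄/(s_d/√n) = -1.21/(3.174/√57) = -2.878
df = n − 1 = 56
p-value = P(T ≤ -2.878) ≈ 0.0028
Since p ≈ 0.0028 < α = 0.05, reject H0; the data support H1.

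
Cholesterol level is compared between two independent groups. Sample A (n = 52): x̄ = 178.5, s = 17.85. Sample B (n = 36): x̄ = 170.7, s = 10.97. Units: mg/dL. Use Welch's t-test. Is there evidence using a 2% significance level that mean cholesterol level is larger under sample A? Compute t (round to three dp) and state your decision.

Let group 1 = sample A, group 2 = sample B. H0: μ_1 = μ_2; H1: μ_1 > μ_2 (Welch's two-sample t-test, right-tailed).
t = (x̄_1 − x̄_2)/√(s_1²/n_1 + s_2²/n_2) = (178.5 − 170.7)/√(17.85²/52 + 10.97²/36) = 2.535
Welch–Satterthwaite df ≈ 84.97
p-value = P(T ≥ 2.535) ≈ 0.0065
Since p ≈ 0.0065 < α = 0.02, reject H0; the evidence is statistically significant.

t = 2.535; reject H0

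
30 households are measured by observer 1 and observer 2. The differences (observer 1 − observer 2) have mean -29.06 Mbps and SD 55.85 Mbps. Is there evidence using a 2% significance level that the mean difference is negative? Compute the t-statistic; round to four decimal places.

H0: μ_d = 0; H1: μ_d < 0 (paired t-test on the differences, left-tailed).
t = d̄/(s_d/√n) = -29.06/(55.85/√30) = -2.8499
df = n − 1 = 29
p-value = P(T ≤ -2.8499) ≈ 0.004
Since p ≈ 0.004 < α = 0.02, reject H0; the evidence is statistically significant.

-2.8499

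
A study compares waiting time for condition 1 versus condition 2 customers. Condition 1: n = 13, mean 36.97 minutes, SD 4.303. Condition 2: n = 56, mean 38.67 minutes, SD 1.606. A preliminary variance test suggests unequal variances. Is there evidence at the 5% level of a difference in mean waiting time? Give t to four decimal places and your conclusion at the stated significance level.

t = -1.4020; fail to reject H0

Let group 1 = condition 1, group 2 = condition 2. H0: μ_1 = μ_2; H1: μ_1 ≠ μ_2 (Welch's two-sample t-test, two-sided).
t = (x̄_1 − x̄_2)/√(s_1²/n_1 + s_2²/n_2) = (36.97 − 38.67)/√(4.303²/13 + 1.606²/56) = -1.4020
Welch–Satterthwaite df ≈ 12.79
Two-sided p-value ≈ 0.185
Since p ≈ 0.185 > α = 0.05, fail to reject H0; the data do not provide sufficient evidence against H0.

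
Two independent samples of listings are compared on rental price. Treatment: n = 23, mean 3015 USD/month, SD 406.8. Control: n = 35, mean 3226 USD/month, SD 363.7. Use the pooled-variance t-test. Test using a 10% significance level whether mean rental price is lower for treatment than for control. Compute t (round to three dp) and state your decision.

t = -2.062; reject H0

Let group 1 = treatment, group 2 = control. H0: μ_1 = μ_2; H1: μ_1 < μ_2 (two-sample pooled-variance t-test, left-tailed).
s_p² = [(23−1)·406.8² + (35−1)·363.7²]/(23+35−2) = 145324
t = (3015 − 3226)/√[145324·(1/23 + 1/35)] = -2.062
df = n₁ + n₂ − 2 = 56
p-value = P(T ≤ -2.062) ≈ 0.022
Since p ≈ 0.022 < α = 0.1, reject H0; the evidence is statistically significant.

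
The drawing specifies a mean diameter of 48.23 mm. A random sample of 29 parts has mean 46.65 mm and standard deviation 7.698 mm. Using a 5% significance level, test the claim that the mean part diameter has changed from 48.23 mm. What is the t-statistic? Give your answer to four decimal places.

H0: μ = 48.23; H1: μ ≠ 48.23 (one-sample t-test, two-sided).
t = (x̄ − μ₀)/(s/√n) = (46.65 − 48.23)/(7.698/√29) = -1.1053
df = n − 1 = 28
Two-sided p-value ≈ 0.2784
Since p ≈ 0.2784 > α = 0.05, fail to reject H0; the evidence is not statistically significant.

-1.1053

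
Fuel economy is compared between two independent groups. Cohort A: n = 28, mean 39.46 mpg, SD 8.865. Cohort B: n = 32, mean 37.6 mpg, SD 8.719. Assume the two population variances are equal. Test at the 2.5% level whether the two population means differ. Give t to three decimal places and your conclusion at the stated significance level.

Let group 1 = cohort A, group 2 = cohort B. H0: μ_1 = μ_2; H1: μ_1 ≠ μ_2 (two-sample pooled-variance t-test, two-sided).
s_p² = [(28−1)·8.865² + (32−1)·8.719²]/(28+32−2) = 77.2161
t = (39.46 − 37.6)/√[77.2161·(1/28 + 1/32)] = 0.818
df = n₁ + n₂ − 2 = 58
Two-sided p-value ≈ 0.4167
Since p ≈ 0.4167 > α = 0.025, fail to reject H0; the data do not provide sufficient evidence against H0.

t = 0.818; fail to reject H0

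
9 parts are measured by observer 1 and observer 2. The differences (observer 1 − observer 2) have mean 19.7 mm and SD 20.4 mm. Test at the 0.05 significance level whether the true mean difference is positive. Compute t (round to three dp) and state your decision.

H0: μ_d = 0; H1: μ_d > 0 (paired t-test on the differences, right-tailed).
t = d̄/(s_d/√n) = 19.7/(20.4/√9) = 2.897
df = n − 1 = 8
p-value = P(T ≥ 2.897) ≈ 0.0100
Since p ≈ 0.0100 < α = 0.05, reject H0; the data support H1.

t = 2.897; reject H0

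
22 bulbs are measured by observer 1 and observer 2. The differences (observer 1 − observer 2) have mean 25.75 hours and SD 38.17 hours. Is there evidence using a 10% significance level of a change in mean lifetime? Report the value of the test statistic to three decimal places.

H0: μ_d = 0; H1: μ_d ≠ 0 (paired t-test on the differences, two-sided).
t = d̄/(s_d/√n) = 25.75/(38.17/√22) = 3.164
df = n − 1 = 21
Two-sided p-value ≈ 0.0047
Since p ≈ 0.0047 < α = 0.1, reject H0; the data support H1.

3.164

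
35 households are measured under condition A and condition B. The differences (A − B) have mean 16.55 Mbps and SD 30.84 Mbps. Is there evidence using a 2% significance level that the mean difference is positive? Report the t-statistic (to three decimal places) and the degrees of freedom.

t = 3.175, df = 34

H0: μ_d = 0; H1: μ_d > 0 (paired t-test on the differences, right-tailed).
t = d̄/(s_d/√n) = 16.55/(30.84/√35) = 3.175
df = n − 1 = 34
p-value = P(T ≥ 3.175) ≈ 0.0016
Since p ≈ 0.0016 < α = 0.02, reject H0; the data support H1.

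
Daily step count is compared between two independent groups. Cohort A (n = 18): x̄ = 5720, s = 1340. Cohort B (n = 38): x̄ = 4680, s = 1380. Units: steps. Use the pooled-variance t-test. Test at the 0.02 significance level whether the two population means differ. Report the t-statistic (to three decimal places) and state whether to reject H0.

Let group 1 = cohort A, group 2 = cohort B. H0: μ_1 = μ_2; H1: μ_1 ≠ μ_2 (two-sample pooled-variance t-test, two-sided).
s_p² = [(18−1)·1340² + (38−1)·1380²]/(18+38−2) = 1870150
t = (5720 − 4680)/√[1870150·(1/18 + 1/38)] = 2.658
df = n₁ + n₂ − 2 = 54
Two-sided p-value ≈ 0.0103
Since p ≈ 0.0103 < α = 0.02, reject H0; the data support H1.

t = 2.658; reject H0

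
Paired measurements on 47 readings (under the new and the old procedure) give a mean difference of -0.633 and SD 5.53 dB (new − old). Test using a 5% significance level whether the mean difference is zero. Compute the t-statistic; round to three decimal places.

H0: μ_d = 0; H1: μ_d ≠ 0 (paired t-test on the differences, two-sided).
t = d̄/(s_d/√n) = -0.633/(5.53/√47) = -0.785
df = n − 1 = 46
Two-sided p-value ≈ 0.437
Since p ≈ 0.437 > α = 0.05, fail to reject H0; the evidence is not statistically significant.

-0.785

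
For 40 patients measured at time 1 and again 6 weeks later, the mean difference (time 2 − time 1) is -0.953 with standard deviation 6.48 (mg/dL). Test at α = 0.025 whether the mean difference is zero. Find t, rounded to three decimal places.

-0.930

H0: μ_d = 0; H1: μ_d ≠ 0 (paired t-test on the differences, two-sided).
t = d̄/(s_d/√n) = -0.953/(6.48/√40) = -0.930
df = n − 1 = 39
Two-sided p-value ≈ 0.3580
Since p ≈ 0.3580 > α = 0.025, fail to reject H0; the evidence is not statistically significant.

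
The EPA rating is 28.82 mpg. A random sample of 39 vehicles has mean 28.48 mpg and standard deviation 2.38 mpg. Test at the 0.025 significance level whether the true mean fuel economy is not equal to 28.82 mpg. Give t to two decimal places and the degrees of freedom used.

H0: μ = 28.82; H1: μ ≠ 28.82 (one-sample t-test, two-sided).
t = (x̄ − μ₀)/(s/√n) = (28.48 − 28.82)/(2.38/√39) = -0.89
df = n − 1 = 38
Two-sided p-value ≈ 0.3779
Since p ≈ 0.3779 > α = 0.025, fail to reject H0; the evidence is not statistically significant.

t = -0.89, df = 38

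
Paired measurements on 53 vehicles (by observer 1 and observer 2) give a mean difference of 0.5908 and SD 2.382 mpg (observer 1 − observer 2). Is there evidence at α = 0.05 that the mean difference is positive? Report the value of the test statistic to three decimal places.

1.806

H0: μ_d = 0; H1: μ_d > 0 (paired t-test on the differences, right-tailed).
t = d̄/(s_d/√n) = 0.5908/(2.382/√53) = 1.806
df = n − 1 = 52
p-value = P(T ≥ 1.806) ≈ 0.038
Since p ≈ 0.038 < α = 0.05, reject H0; the evidence is statistically significant.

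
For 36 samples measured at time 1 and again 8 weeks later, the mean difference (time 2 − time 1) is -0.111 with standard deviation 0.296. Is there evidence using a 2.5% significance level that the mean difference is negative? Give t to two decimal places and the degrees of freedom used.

H0: μ_d = 0; H1: μ_d < 0 (paired t-test on the differences, left-tailed).
t = d̄/(s_d/√n) = -0.111/(0.296/√36) = -2.25
df = n − 1 = 35
p-value = P(T ≤ -2.25) ≈ 0.015
Since p ≈ 0.015 < α = 0.025, reject H0; the data support H1.

t = -2.25, df = 35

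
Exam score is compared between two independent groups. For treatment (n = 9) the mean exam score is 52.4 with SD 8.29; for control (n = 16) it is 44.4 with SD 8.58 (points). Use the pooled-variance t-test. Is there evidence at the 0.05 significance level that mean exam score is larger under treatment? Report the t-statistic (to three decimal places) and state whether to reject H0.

t = 2.264; reject H0

Let group 1 = treatment, group 2 = control. H0: μ_1 = μ_2; H1: μ_1 > μ_2 (two-sample pooled-variance t-test, right-tailed).
s_p² = [(9−1)·8.29² + (16−1)·8.58²]/(9+16−2) = 71.9147
t = (52.4 − 44.4)/√[71.9147·(1/9 + 1/16)] = 2.264
df = n₁ + n₂ − 2 = 23
p-value = P(T ≥ 2.264) ≈ 0.017
Since p ≈ 0.017 < α = 0.05, reject H0; the data support H1.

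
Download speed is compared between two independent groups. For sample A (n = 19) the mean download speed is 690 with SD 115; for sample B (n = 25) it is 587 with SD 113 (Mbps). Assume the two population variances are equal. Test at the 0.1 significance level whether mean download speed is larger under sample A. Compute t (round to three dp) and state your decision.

Let group 1 = sample A, group 2 = sample B. H0: μ_1 = μ_2; H1: μ_1 > μ_2 (two-sample pooled-variance t-test, right-tailed).
s_p² = [(19−1)·115² + (25−1)·113²]/(19+25−2) = 12964.4
t = (690 − 587)/√[12964.4·(1/19 + 1/25)] = 2.972
df = n₁ + n₂ − 2 = 42
p-value = P(T ≥ 2.972) ≈ 0.0024
Since p ≈ 0.0024 < α = 0.1, reject H0; the data support H1.

t = 2.972; reject H0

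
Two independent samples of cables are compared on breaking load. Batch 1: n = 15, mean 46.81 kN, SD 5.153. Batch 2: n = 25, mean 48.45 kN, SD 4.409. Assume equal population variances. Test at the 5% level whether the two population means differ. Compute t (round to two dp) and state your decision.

Let group 1 = batch 1, group 2 = batch 2. H0: μ_1 = μ_2; H1: μ_1 ≠ μ_2 (two-sample pooled-variance t-test, two-sided).
s_p² = [(15−1)·5.153² + (25−1)·4.409²]/(15+25−2) = 22.0603
t = (46.81 − 48.45)/√[22.0603·(1/15 + 1/25)] = -1.07
df = n₁ + n₂ − 2 = 38
Two-sided p-value ≈ 0.2918
Since p ≈ 0.2918 > α = 0.05, fail to reject H0; the evidence is not statistically significant.

t = -1.07; fail to reject H0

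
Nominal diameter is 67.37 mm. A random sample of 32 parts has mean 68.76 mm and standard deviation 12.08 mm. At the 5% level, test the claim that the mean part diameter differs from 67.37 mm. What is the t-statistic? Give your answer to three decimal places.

H0: μ = 67.37; H1: μ ≠ 67.37 (one-sample t-test, two-sided).
t = (x̄ − μ₀)/(s/√n) = (68.76 − 67.37)/(12.08/√32) = 0.651
df = n − 1 = 31
Two-sided p-value ≈ 0.520
Since p ≈ 0.520 > α = 0.05, fail to reject H0; the data do not provide sufficient evidence against H0.

0.651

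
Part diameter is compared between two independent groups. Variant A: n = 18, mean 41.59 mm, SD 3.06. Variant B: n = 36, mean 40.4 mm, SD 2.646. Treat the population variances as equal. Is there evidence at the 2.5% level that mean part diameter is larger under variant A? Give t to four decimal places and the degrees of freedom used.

Let group 1 = variant A, group 2 = variant B. H0: μ_1 = μ_2; H1: μ_1 > μ_2 (two-sample pooled-variance t-test, right-tailed).
s_p² = [(18−1)·3.06² + (36−1)·2.646²]/(18+36−2) = 7.7736
t = (41.59 − 40.4)/√[7.7736·(1/18 + 1/36)] = 1.4785
df = n₁ + n₂ − 2 = 52
p-value = P(T ≥ 1.4785) ≈ 0.073
Since p ≈ 0.073 > α = 0.025, fail to reject H0; the data do not provide sufficient evidence against H0.

t = 1.4785, df = 52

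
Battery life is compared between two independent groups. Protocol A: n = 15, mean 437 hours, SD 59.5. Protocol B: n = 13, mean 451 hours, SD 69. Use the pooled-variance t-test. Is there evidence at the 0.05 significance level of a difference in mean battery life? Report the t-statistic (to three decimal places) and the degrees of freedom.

Let group 1 = protocol A, group 2 = protocol B. H0: μ_1 = μ_2; H1: μ_1 ≠ μ_2 (two-sample pooled-variance t-test, two-sided).
s_p² = [(15−1)·59.5² + (13−1)·69²]/(15+13−2) = 4103.67
t = (437 − 451)/√[4103.67·(1/15 + 1/13)] = -0.577
df = n₁ + n₂ − 2 = 26
Two-sided p-value ≈ 0.5691
Since p ≈ 0.5691 > α = 0.05, fail to reject H0; the data do not provide sufficient evidence against H0.

t = -0.577, df = 26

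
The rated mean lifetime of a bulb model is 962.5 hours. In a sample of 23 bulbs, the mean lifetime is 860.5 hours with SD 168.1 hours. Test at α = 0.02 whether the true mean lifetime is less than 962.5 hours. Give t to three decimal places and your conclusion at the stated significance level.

H0: μ = 962.5; H1: μ < 962.5 (one-sample t-test, left-tailed).
t = (x̄ − μ₀)/(s/√n) = (860.5 − 962.5)/(168.1/√23) = -2.910
df = n − 1 = 22
p-value = P(T ≤ -2.910) ≈ 0.0041
Since p ≈ 0.0041 < α = 0.02, reject H0; the evidence is statistically significant.

t = -2.910; reject H0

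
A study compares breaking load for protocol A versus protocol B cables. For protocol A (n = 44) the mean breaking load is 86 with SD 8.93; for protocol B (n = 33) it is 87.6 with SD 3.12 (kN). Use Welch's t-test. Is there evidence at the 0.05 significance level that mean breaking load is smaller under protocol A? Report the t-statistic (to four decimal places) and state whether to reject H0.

t = -1.1022; fail to reject H0

Let group 1 = protocol A, group 2 = protocol B. H0: μ_1 = μ_2; H1: μ_1 < μ_2 (Welch's two-sample t-test, left-tailed).
t = (x̄_1 − x̄_2)/√(s_1²/n_1 + s_2²/n_2) = (86 − 87.6)/√(8.93²/44 + 3.12²/33) = -1.1022
Welch–Satterthwaite df ≈ 56.14
p-value = P(T ≤ -1.1022) ≈ 0.1375
Since p ≈ 0.1375 > α = 0.05, fail to reject H0; the data do not provide sufficient evidence against H0.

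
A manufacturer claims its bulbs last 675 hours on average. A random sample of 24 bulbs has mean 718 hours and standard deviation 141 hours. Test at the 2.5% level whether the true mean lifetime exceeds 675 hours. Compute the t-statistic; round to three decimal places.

H0: μ = 675; H1: μ > 675 (one-sample t-test, right-tailed).
t = (x̄ − μ₀)/(s/√n) = (718 − 675)/(141/√24) = 1.494
df = n − 1 = 23
p-value = P(T ≥ 1.494) ≈ 0.0744
Since p ≈ 0.0744 > α = 0.025, fail to reject H0; the data do not provide sufficient evidence against H0.

1.494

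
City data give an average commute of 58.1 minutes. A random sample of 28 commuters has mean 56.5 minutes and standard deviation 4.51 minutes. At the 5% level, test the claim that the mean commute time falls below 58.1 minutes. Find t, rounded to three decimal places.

-1.877

H0: μ = 58.1; H1: μ < 58.1 (one-sample t-test, left-tailed).
t = (x̄ − μ₀)/(s/√n) = (56.5 − 58.1)/(4.51/√28) = -1.877
df = n − 1 = 27
p-value = P(T ≤ -1.877) ≈ 0.0357
Since p ≈ 0.0357 < α = 0.05, reject H0; the evidence is statistically significant.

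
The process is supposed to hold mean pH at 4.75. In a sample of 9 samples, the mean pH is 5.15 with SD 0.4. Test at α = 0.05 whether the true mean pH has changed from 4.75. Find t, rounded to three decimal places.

H0: μ = 4.75; H1: μ ≠ 4.75 (one-sample t-test, two-sided).
t = (x̄ − μ₀)/(s/√n) = (5.15 − 4.75)/(0.4/√9) = 3.000
df = n − 1 = 8
Two-sided p-value ≈ 0.0171
Since p ≈ 0.0171 < α = 0.05, reject H0; the data support H1.

3.000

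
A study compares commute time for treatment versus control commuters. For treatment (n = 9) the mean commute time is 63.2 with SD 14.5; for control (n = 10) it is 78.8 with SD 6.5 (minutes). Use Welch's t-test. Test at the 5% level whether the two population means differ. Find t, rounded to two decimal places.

Let group 1 = treatment, group 2 = control. H0: μ_1 = μ_2; H1: μ_1 ≠ μ_2 (Welch's two-sample t-test, two-sided).
t = (x̄_1 − x̄_2)/√(s_1²/n_1 + s_2²/n_2) = (63.2 − 78.8)/√(14.5²/9 + 6.5²/10) = -2.97
Welch–Satterthwaite df ≈ 10.84
Two-sided p-value ≈ 0.013
Since p ≈ 0.013 < α = 0.05, reject H0; the evidence is statistically significant.

-2.97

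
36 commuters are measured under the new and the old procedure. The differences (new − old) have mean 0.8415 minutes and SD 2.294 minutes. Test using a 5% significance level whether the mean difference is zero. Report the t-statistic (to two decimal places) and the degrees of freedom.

H0: μ_d = 0; H1: μ_d ≠ 0 (paired t-test on the differences, two-sided).
t = d̄/(s_d/√n) = 0.8415/(2.294/√36) = 2.20
df = n − 1 = 35
Two-sided p-value ≈ 0.034
Since p ≈ 0.034 < α = 0.05, reject H0; the evidence is statistically significant.

t = 2.20, df = 35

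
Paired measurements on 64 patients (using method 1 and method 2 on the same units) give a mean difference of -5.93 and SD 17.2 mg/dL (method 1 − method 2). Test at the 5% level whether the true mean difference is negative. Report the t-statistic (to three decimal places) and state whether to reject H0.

t = -2.758; reject H0

H0: μ_d = 0; H1: μ_d < 0 (paired t-test on the differences, left-tailed).
t = d̄/(s_d/√n) = -5.93/(17.2/√64) = -2.758
df = n − 1 = 63
p-value = P(T ≤ -2.758) ≈ 0.004
Since p ≈ 0.004 < α = 0.05, reject H0; the evidence is statistically significant.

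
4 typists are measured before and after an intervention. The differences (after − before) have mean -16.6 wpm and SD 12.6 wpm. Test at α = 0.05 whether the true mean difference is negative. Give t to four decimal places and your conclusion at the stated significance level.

H0: μ_d = 0; H1: μ_d < 0 (paired t-test on the differences, left-tailed).
t = d̄/(s_d/√n) = -16.6/(12.6/√4) = -2.6349
df = n − 1 = 3
p-value = P(T ≤ -2.6349) ≈ 0.039
Since p ≈ 0.039 < α = 0.05, reject H0; the evidence is statistically significant.

t = -2.6349; reject H0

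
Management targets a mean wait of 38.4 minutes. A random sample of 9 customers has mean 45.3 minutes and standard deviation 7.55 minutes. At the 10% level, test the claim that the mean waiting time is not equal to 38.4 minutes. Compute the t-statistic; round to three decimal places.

H0: μ = 38.4; H1: μ ≠ 38.4 (one-sample t-test, two-sided).
t = (x̄ − μ₀)/(s/√n) = (45.3 − 38.4)/(7.55/√9) = 2.742
df = n − 1 = 8
Two-sided p-value ≈ 0.025
Since p ≈ 0.025 < α = 0.1, reject H0; the evidence is statistically significant.

2.742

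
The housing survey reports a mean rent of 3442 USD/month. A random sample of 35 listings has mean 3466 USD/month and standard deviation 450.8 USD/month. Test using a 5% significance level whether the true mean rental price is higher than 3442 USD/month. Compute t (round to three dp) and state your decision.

H0: μ = 3442; H1: μ > 3442 (one-sample t-test, right-tailed).
t = (x̄ − μ₀)/(s/√n) = (3466 − 3442)/(450.8/√35) = 0.315
df = n − 1 = 34
p-value = P(T ≥ 0.315) ≈ 0.377
Since p ≈ 0.377 > α = 0.05, fail to reject H0; the evidence is not statistically significant.

t = 0.315; fail to reject H0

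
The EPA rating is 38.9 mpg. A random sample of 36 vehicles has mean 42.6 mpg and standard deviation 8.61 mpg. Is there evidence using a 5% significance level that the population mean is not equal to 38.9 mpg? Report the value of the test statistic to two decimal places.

2.58

H0: μ = 38.9; H1: μ ≠ 38.9 (one-sample t-test, two-sided).
t = (x̄ − μ₀)/(s/√n) = (42.6 − 38.9)/(8.61/√36) = 2.58
df = n − 1 = 35
Two-sided p-value ≈ 0.014
Since p ≈ 0.014 < α = 0.05, reject H0; the data support H1.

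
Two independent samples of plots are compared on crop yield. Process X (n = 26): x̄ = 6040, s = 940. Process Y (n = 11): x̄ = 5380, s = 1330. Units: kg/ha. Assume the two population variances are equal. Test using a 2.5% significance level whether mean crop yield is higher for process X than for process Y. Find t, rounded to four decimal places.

Let group 1 = process X, group 2 = process Y. H0: μ_1 = μ_2; H1: μ_1 > μ_2 (two-sample pooled-variance t-test, right-tailed).
s_p² = [(26−1)·940² + (11−1)·1330²]/(26+11−2) = 1136540
t = (6040 − 5380)/√[1136540·(1/26 + 1/11)] = 1.7212
df = n₁ + n₂ − 2 = 35
p-value = P(T ≥ 1.7212) ≈ 0.047
Since p ≈ 0.047 > α = 0.025, fail to reject H0; the data do not provide sufficient evidence against H0.

1.7212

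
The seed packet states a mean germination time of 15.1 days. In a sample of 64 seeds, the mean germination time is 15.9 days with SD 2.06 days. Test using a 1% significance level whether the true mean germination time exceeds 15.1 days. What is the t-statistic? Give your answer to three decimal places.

H0: μ = 15.1; H1: μ > 15.1 (one-sample t-test, right-tailed).
t = (x̄ − μ₀)/(s/√n) = (15.9 − 15.1)/(2.06/√64) = 3.107
df = n − 1 = 63
p-value = P(T ≥ 3.107) ≈ 0.0014
Since p ≈ 0.0014 < α = 0.01, reject H0; the evidence is statistically significant.

3.107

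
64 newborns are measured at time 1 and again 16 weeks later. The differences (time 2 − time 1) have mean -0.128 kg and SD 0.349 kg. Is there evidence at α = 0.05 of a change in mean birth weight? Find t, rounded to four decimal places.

H0: μ_d = 0; H1: μ_d ≠ 0 (paired t-test on the differences, two-sided).
t = d̄/(s_d/√n) = -0.128/(0.349/√64) = -2.9341
df = n − 1 = 63
Two-sided p-value ≈ 0.0047
Since p ≈ 0.0047 < α = 0.05, reject H0; the data support H1.

-2.9341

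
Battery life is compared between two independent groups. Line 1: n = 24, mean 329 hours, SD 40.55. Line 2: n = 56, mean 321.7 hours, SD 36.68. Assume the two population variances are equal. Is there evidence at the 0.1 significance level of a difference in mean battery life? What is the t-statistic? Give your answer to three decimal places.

Let group 1 = line 1, group 2 = line 2. H0: μ_1 = μ_2; H1: μ_1 ≠ μ_2 (two-sample pooled-variance t-test, two-sided).
s_p² = [(24−1)·40.55² + (56−1)·36.68²]/(24+56−2) = 1433.55
t = (329 − 321.7)/√[1433.55·(1/24 + 1/56)] = 0.790
df = n₁ + n₂ − 2 = 78
Two-sided p-value ≈ 0.432
Since p ≈ 0.432 > α = 0.1, fail to reject H0; the evidence is not statistically significant.

0.790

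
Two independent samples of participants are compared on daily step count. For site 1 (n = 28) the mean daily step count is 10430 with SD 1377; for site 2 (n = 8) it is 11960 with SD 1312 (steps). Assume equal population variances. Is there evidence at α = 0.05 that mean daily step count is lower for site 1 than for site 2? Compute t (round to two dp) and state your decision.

t = -2.80; reject H0

Let group 1 = site 1, group 2 = site 2. H0: μ_1 = μ_2; H1: μ_1 < μ_2 (two-sample pooled-variance t-test, left-tailed).
s_p² = [(28−1)·1377² + (8−1)·1312²]/(28+8−2) = 1860140
t = (10430 − 11960)/√[1860140·(1/28 + 1/8)] = -2.80
df = n₁ + n₂ − 2 = 34
p-value = P(T ≤ -2.80) ≈ 0.0042
Since p ≈ 0.0042 < α = 0.05, reject H0; the evidence is statistically significant.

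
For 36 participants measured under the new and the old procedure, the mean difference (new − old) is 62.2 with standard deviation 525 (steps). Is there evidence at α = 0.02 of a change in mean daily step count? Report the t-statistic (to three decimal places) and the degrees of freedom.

H0: μ_d = 0; H1: μ_d ≠ 0 (paired t-test on the differences, two-sided).
t = d̄/(s_d/√n) = 62.2/(525/√36) = 0.711
df = n − 1 = 35
Two-sided p-value ≈ 0.482
Since p ≈ 0.482 > α = 0.02, fail to reject H0; the evidence is not statistically significant.

t = 0.711, df = 35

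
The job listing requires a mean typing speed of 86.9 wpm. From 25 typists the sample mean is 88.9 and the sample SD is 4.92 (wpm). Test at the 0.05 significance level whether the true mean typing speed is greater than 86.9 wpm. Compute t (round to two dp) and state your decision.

t = 2.03; reject H0

H0: μ = 86.9; H1: μ > 86.9 (one-sample t-test, right-tailed).
t = (x̄ − μ₀)/(s/√n) = (88.9 − 86.9)/(4.92/√25) = 2.03
df = n − 1 = 24
p-value = P(T ≥ 2.03) ≈ 0.027
Since p ≈ 0.027 < α = 0.05, reject H0; the evidence is statistically significant.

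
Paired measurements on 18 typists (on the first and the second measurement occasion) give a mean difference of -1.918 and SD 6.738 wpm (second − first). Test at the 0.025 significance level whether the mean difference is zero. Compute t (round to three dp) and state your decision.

t = -1.208; fail to reject H0

H0: μ_d = 0; H1: μ_d ≠ 0 (paired t-test on the differences, two-sided).
t = d̄/(s_d/√n) = -1.918/(6.738/√18) = -1.208
df = n − 1 = 17
Two-sided p-value ≈ 0.2437
Since p ≈ 0.2437 > α = 0.025, fail to reject H0; the data do not provide sufficient evidence against H0.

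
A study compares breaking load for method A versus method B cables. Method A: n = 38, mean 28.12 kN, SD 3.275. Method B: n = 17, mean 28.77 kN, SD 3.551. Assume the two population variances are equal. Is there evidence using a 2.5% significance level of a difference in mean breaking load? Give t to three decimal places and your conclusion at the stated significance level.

Let group 1 = method A, group 2 = method B. H0: μ_1 = μ_2; H1: μ_1 ≠ μ_2 (two-sample pooled-variance t-test, two-sided).
s_p² = [(38−1)·3.275² + (17−1)·3.551²]/(38+17−2) = 11.2944
t = (28.12 − 28.77)/√[11.2944·(1/38 + 1/17)] = -0.663
df = n₁ + n₂ − 2 = 53
Two-sided p-value ≈ 0.5103
Since p ≈ 0.5103 > α = 0.025, fail to reject H0; the data do not provide sufficient evidence against H0.

t = -0.663; fail to reject H0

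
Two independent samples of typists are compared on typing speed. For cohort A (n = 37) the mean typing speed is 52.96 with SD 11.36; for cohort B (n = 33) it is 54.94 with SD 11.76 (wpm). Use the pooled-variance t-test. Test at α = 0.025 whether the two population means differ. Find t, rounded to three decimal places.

-0.716

Let group 1 = cohort A, group 2 = cohort B. H0: μ_1 = μ_2; H1: μ_1 ≠ μ_2 (two-sample pooled-variance t-test, two-sided).
s_p² = [(37−1)·11.36² + (33−1)·11.76²]/(37+33−2) = 133.402
t = (52.96 − 54.94)/√[133.402·(1/37 + 1/33)] = -0.716
df = n₁ + n₂ − 2 = 68
Two-sided p-value ≈ 0.476
Since p ≈ 0.476 > α = 0.025, fail to reject H0; the data do not provide sufficient evidence against H0.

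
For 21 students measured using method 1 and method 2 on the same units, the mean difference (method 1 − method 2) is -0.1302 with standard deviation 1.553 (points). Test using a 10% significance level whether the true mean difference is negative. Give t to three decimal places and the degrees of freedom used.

t = -0.384, df = 20

H0: μ_d = 0; H1: μ_d < 0 (paired t-test on the differences, left-tailed).
t = d̄/(s_d/√n) = -0.1302/(1.553/√21) = -0.384
df = n − 1 = 20
p-value = P(T ≤ -0.384) ≈ 0.352
Since p ≈ 0.352 > α = 0.1, fail to reject H0; the data do not provide sufficient evidence against H0.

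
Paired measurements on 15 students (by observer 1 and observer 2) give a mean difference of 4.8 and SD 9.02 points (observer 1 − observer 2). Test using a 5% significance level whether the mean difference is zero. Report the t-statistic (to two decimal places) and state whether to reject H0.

H0: μ_d = 0; H1: μ_d ≠ 0 (paired t-test on the differences, two-sided).
t = d̄/(s_d/√n) = 4.8/(9.02/√15) = 2.06
df = n − 1 = 14
Two-sided p-value ≈ 0.0584
Since p ≈ 0.0584 > α = 0.05, fail to reject H0; the data do not provide sufficient evidence against H0.

t = 2.06; fail to reject H0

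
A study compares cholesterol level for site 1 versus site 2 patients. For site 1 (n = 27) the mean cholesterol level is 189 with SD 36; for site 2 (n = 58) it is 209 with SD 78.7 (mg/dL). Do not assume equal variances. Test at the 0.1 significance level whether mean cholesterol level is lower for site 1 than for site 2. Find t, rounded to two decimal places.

Let group 1 = site 1, group 2 = site 2. H0: μ_1 = μ_2; H1: μ_1 < μ_2 (Welch's two-sample t-test, left-tailed).
t = (x̄_1 − x̄_2)/√(s_1²/n_1 + s_2²/n_2) = (189 − 209)/√(36²/27 + 78.7²/58) = -1.61
Welch–Satterthwaite df ≈ 83.00
p-value = P(T ≤ -1.61) ≈ 0.056
Since p ≈ 0.056 < α = 0.1, reject H0; the data support H1.

-1.61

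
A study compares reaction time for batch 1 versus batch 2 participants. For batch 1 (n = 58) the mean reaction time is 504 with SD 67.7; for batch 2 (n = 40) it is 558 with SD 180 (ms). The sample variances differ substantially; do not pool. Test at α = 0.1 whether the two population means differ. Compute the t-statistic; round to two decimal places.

Let group 1 = batch 1, group 2 = batch 2. H0: μ_1 = μ_2; H1: μ_1 ≠ μ_2 (Welch's two-sample t-test, two-sided).
t = (x̄_1 − x̄_2)/√(s_1²/n_1 + s_2²/n_2) = (504 − 558)/√(67.7²/58 + 180²/40) = -1.81
Welch–Satterthwaite df ≈ 46.68
Two-sided p-value ≈ 0.0766
Since p ≈ 0.0766 < α = 0.1, reject H0; the data support H1.

-1.81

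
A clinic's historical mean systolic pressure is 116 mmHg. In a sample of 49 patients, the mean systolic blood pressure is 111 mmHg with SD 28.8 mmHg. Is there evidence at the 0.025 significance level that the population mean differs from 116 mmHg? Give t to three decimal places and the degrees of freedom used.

H0: μ = 116; H1: μ ≠ 116 (one-sample t-test, two-sided).
t = (x̄ − μ₀)/(s/√n) = (111 − 116)/(28.8/√49) = -1.215
df = n − 1 = 48
Two-sided p-value ≈ 0.2302
Since p ≈ 0.2302 > α = 0.025, fail to reject H0; the data do not provide sufficient evidence against H0.

t = -1.215, df = 48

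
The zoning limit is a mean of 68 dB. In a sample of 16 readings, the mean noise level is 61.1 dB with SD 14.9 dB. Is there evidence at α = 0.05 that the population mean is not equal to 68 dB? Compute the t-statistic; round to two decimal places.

-1.85

H0: μ = 68; H1: μ ≠ 68 (one-sample t-test, two-sided).
t = (x̄ − μ₀)/(s/√n) = (61.1 − 68)/(14.9/√16) = -1.85
df = n − 1 = 15
Two-sided p-value ≈ 0.084
Since p ≈ 0.084 > α = 0.05, fail to reject H0; the evidence is not statistically significant.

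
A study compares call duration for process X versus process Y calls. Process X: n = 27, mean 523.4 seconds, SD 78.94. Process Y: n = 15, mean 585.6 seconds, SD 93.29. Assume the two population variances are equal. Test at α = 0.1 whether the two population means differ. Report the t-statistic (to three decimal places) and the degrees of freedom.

t = -2.293, df = 40

Let group 1 = process X, group 2 = process Y. H0: μ_1 = μ_2; H1: μ_1 ≠ μ_2 (two-sample pooled-variance t-test, two-sided).
s_p² = [(27−1)·78.94² + (15−1)·93.29²]/(27+15−2) = 7096.55
t = (523.4 − 585.6)/√[7096.55·(1/27 + 1/15)] = -2.293
df = n₁ + n₂ − 2 = 40
Two-sided p-value ≈ 0.027
Since p ≈ 0.027 < α = 0.1, reject H0; the evidence is statistically significant.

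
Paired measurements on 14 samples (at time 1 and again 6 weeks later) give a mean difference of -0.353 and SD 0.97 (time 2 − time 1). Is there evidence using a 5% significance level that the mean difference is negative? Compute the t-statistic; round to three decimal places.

H0: μ_d = 0; H1: μ_d < 0 (paired t-test on the differences, left-tailed).
t = d̄/(s_d/√n) = -0.353/(0.97/√14) = -1.362
df = n − 1 = 13
p-value = P(T ≤ -1.362) ≈ 0.098
Since p ≈ 0.098 > α = 0.05, fail to reject H0; the evidence is not statistically significant.

-1.362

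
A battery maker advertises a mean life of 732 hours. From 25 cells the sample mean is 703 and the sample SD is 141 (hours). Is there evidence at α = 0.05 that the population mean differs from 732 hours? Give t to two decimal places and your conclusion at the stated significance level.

H0: μ = 732; H1: μ ≠ 732 (one-sample t-test, two-sided).
t = (x̄ − μ₀)/(s/√n) = (703 − 732)/(141/√25) = -1.03
df = n − 1 = 24
Two-sided p-value ≈ 0.314
Since p ≈ 0.314 > α = 0.05, fail to reject H0; the evidence is not statistically significant.

t = -1.03; fail to reject H0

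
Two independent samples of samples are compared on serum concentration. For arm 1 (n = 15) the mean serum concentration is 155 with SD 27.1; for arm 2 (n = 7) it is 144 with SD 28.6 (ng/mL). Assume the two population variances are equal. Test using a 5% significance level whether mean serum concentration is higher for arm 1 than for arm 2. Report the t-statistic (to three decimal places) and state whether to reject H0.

Let group 1 = arm 1, group 2 = arm 2. H0: μ_1 = μ_2; H1: μ_1 > μ_2 (two-sample pooled-variance t-test, right-tailed).
s_p² = [(15−1)·27.1² + (7−1)·28.6²]/(15+7−2) = 759.475
t = (155 − 144)/√[759.475·(1/15 + 1/7)] = 0.872
df = n₁ + n₂ − 2 = 20
p-value = P(T ≥ 0.872) ≈ 0.197
Since p ≈ 0.197 > α = 0.05, fail to reject H0; the data do not provide sufficient evidence against H0.

t = 0.872; fail to reject H0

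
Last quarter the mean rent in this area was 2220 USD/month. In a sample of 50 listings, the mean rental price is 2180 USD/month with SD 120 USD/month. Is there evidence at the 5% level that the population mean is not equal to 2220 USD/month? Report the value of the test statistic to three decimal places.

-2.357

H0: μ = 2220; H1: μ ≠ 2220 (one-sample t-test, two-sided).
t = (x̄ − μ₀)/(s/√n) = (2180 − 2220)/(120/√50) = -2.357
df = n − 1 = 49
Two-sided p-value ≈ 0.022
Since p ≈ 0.022 < α = 0.05, reject H0; the evidence is statistically significant.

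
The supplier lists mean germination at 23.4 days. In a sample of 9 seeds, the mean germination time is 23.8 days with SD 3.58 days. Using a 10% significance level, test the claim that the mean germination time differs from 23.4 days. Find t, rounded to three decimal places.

0.335

H0: μ = 23.4; H1: μ ≠ 23.4 (one-sample t-test, two-sided).
t = (x̄ − μ₀)/(s/√n) = (23.8 − 23.4)/(3.58/√9) = 0.335
df = n − 1 = 8
Two-sided p-value ≈ 0.746
Since p ≈ 0.746 > α = 0.1, fail to reject H0; the evidence is not statistically significant.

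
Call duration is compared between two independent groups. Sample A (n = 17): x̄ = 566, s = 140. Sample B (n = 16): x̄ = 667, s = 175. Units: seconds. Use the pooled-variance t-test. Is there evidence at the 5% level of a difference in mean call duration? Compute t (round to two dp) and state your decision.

t = -1.84; fail to reject H0

Let group 1 = sample A, group 2 = sample B. H0: μ_1 = μ_2; H1: μ_1 ≠ μ_2 (two-sample pooled-variance t-test, two-sided).
s_p² = [(17−1)·140² + (16−1)·175²]/(17+16−2) = 24934.7
t = (566 − 667)/√[24934.7·(1/17 + 1/16)] = -1.84
df = n₁ + n₂ − 2 = 31
Two-sided p-value ≈ 0.076
Since p ≈ 0.076 > α = 0.05, fail to reject H0; the data do not provide sufficient evidence against H0.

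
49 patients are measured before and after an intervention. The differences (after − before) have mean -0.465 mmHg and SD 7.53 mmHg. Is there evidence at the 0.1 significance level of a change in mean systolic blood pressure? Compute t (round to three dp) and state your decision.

H0: μ_d = 0; H1: μ_d ≠ 0 (paired t-test on the differences, two-sided).
t = d̄/(s_d/√n) = -0.465/(7.53/√49) = -0.432
df = n − 1 = 48
Two-sided p-value ≈ 0.6675
Since p ≈ 0.6675 > α = 0.1, fail to reject H0; the data do not provide sufficient evidence against H0.

t = -0.432; fail to reject H0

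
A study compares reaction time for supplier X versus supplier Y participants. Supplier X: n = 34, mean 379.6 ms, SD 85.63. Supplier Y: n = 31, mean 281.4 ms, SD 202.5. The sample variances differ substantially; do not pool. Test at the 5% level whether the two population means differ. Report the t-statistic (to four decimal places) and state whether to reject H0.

Let group 1 = supplier X, group 2 = supplier Y. H0: μ_1 = μ_2; H1: μ_1 ≠ μ_2 (Welch's two-sample t-test, two-sided).
t = (x̄_1 − x̄_2)/√(s_1²/n_1 + s_2²/n_2) = (379.6 − 281.4)/√(85.63²/34 + 202.5²/31) = 2.5036
Welch–Satterthwaite df ≈ 39.62
Two-sided p-value ≈ 0.0165
Since p ≈ 0.0165 < α = 0.05, reject H0; the data support H1.

t = 2.5036; reject H0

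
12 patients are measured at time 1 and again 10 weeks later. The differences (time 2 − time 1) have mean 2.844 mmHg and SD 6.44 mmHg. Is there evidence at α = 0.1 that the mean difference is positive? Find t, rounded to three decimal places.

1.530

H0: μ_d = 0; H1: μ_d > 0 (paired t-test on the differences, right-tailed).
t = d̄/(s_d/√n) = 2.844/(6.44/√12) = 1.530
df = n − 1 = 11
p-value = P(T ≥ 1.530) ≈ 0.077
Since p ≈ 0.077 < α = 0.1, reject H0; the evidence is statistically significant.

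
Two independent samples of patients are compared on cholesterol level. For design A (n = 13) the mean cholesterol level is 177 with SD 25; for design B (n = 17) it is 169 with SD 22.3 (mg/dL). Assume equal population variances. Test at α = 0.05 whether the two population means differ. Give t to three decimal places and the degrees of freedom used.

t = 0.924, df = 28

Let group 1 = design A, group 2 = design B. H0: μ_1 = μ_2; H1: μ_1 ≠ μ_2 (two-sample pooled-variance t-test, two-sided).
s_p² = [(13−1)·25² + (17−1)·22.3²]/(13+17−2) = 552.023
t = (177 − 169)/√[552.023·(1/13 + 1/17)] = 0.924
df = n₁ + n₂ − 2 = 28
Two-sided p-value ≈ 0.3633
Since p ≈ 0.3633 > α = 0.05, fail to reject H0; the data do not provide sufficient evidence against H0.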